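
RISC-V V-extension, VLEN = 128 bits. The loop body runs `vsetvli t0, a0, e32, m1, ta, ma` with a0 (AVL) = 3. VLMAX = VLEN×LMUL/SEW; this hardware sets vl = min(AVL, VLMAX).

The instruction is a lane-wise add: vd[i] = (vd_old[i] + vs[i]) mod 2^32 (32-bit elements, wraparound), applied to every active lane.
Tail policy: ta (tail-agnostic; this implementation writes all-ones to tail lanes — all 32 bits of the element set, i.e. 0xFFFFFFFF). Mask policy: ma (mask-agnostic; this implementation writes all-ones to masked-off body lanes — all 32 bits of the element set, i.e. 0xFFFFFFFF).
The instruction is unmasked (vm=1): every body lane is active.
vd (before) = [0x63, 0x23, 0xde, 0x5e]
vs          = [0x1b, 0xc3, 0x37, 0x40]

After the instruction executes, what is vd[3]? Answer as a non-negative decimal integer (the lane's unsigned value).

vd[3] = 4294967295

VLMAX = (128 × 1) / 32 = 4 lanes
vl ← min(3, 4) = 3
  i=0: add(0x63,0x1b) → 126
  i=1: add(0x23,0xc3) → 230
  i=2: add(0xde,0x37) → 277
  i=3: tail/ones → 4294967295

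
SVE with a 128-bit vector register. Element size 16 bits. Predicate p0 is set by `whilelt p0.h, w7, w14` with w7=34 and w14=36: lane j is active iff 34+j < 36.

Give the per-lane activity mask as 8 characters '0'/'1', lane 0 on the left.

128-bit reg / 16-bit elem → 8 lanes
p0[j] = (34+j < 36); true for j=0..1 → 2 lanes set
bits (lane 0 leftmost): 11000000

predicate = 11000000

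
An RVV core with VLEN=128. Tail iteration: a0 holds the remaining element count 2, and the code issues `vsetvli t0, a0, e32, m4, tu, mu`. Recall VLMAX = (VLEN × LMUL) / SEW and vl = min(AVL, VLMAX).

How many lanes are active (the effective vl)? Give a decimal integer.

vl = 2

VLMAX = VLEN×LMUL/SEW = 128×4/32 = 16
vl = min(AVL, VLMAX) = min(2, 16) = 2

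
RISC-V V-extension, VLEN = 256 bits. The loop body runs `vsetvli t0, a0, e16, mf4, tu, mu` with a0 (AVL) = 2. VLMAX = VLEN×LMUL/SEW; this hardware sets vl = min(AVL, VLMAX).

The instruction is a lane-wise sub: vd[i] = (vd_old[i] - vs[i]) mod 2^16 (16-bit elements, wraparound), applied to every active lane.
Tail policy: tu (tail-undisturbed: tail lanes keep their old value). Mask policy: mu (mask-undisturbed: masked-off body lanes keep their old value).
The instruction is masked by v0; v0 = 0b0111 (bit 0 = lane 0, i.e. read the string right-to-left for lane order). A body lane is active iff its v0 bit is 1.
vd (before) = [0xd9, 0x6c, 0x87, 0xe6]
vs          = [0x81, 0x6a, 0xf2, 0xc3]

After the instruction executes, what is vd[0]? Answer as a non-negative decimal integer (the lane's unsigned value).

VLMAX = VLEN×LMUL/SEW = 256×1/4/16 = 4
vl = min(AVL, VLMAX) = min(2, 4) = 2
lane  0: sub(0xd9,0x81) ⇒ 0x58
lane  1: sub(0x6c,0x6a) ⇒ 0x02
lane  2: tail/keep ⇒ 0x87
lane  3: tail/keep ⇒ 0xe6

vd[0] = 88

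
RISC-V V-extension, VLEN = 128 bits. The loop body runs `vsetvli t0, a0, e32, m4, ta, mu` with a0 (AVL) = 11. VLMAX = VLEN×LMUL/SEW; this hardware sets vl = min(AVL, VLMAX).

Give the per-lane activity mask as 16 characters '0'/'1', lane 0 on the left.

predicate = 1111111111100000

VLMAX = (128 × 4) / 32 = 16 lanes
vl ← min(11, 16) = 11
bits (lane 0 leftmost): 1111111111100000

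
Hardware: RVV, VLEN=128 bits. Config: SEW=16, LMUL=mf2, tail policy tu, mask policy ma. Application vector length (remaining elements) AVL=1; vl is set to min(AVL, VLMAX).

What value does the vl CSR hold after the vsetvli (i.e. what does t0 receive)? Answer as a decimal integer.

VLMAX = VLEN×LMUL/SEW = 128×1/2/16 = 4
vl ← min(1, 4) = 1

vl = 1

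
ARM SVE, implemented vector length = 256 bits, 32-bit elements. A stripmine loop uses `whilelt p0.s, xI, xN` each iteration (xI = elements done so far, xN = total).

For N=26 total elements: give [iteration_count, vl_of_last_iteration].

[iterations, last_vl] = [4, 2]

register lanes = 256/32 = 8
N=26: ⌈26/8⌉ = 4 iters; last vl = 26 − 3×8 = 2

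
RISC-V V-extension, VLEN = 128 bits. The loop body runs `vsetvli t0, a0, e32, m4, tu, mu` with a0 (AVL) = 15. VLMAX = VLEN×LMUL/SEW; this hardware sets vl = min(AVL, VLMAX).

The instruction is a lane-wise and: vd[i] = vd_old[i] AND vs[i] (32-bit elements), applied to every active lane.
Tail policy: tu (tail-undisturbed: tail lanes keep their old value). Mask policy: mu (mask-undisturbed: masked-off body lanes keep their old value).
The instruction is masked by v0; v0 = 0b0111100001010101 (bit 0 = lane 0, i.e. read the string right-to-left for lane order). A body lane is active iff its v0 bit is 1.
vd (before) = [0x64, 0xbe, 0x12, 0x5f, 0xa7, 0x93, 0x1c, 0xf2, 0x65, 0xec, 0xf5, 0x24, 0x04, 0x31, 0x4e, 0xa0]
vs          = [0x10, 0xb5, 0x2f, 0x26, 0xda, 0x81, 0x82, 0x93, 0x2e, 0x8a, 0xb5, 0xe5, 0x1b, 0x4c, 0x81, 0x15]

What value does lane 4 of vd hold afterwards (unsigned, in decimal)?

vd[4] = 130

VLMAX = (128 × 4) / 32 = 16 lanes
vl = min(AVL, VLMAX) = min(15, 16) = 15
  i=0: and(0x64,0x10) → 0
  i=1: mask-off/keep → 190
  i=2: and(0x12,0x2f) → 2
  i=3: mask-off/keep → 95
  i=4: and(0xa7,0xda) → 130
  i=5: mask-off/keep → 147
  i=6: and(0x1c,0x82) → 0
  i=7: mask-off/keep → 242
  i=8: mask-off/keep → 101
  i=9: mask-off/keep → 236
  i=10: mask-off/keep → 245
  i=11: and(0x24,0xe5) → 36
  i=12: and(0x04,0x1b) → 0
  i=13: and(0x31,0x4c) → 0
  i=14: and(0x4e,0x81) → 0
  i=15: tail/keep → 160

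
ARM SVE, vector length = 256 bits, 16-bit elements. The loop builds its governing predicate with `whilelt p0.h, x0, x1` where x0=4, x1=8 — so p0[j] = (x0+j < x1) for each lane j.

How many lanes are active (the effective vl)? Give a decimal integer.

lane count: 256 div 16 = 16
whilelt: lane j active iff 4+j < 8 → j < 4 → 4 active

vl = 4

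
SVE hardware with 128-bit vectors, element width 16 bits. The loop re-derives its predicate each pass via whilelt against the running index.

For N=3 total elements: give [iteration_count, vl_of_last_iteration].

128-bit reg / 16-bit elem → 8 lanes
N=3: ⌈3/8⌉ = 1 iters; last vl = 3 − 0×8 = 3

[iterations, last_vl] = [1, 3]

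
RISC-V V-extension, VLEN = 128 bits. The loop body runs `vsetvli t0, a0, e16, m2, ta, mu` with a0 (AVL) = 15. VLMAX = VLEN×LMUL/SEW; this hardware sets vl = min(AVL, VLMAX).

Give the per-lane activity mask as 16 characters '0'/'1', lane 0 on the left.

predicate = 1111111111111110

lanes per group: 128·2/16 = 16
vl ← min(15, 16) = 15
bits (lane 0 leftmost): 1111111111111110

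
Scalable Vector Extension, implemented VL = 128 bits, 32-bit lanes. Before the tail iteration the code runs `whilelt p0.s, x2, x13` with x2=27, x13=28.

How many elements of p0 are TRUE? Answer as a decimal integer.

lane count: 128 div 32 = 4
active while 27+j < 28, i.e. j ∈ [0,1) capped at 4 ⇒ 1

vl = 1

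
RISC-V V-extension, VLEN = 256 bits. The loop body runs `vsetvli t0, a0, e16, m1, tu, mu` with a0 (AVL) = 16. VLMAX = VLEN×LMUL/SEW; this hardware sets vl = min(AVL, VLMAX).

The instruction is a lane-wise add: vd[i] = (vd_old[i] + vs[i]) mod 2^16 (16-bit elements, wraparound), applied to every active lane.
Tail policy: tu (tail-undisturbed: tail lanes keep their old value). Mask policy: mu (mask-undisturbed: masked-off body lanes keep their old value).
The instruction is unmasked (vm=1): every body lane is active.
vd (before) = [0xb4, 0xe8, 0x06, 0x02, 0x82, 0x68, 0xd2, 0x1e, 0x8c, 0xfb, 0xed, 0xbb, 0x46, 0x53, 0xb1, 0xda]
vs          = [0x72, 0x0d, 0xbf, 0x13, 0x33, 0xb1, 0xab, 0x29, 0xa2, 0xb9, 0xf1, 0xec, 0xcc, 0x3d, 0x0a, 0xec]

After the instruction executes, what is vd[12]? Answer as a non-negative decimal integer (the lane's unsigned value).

vd[12] = 274

VLMAX = (256 × 1) / 16 = 16 lanes
vl = min(AVL, VLMAX) = min(16, 16) = 16
vd[0] add(0xb4,0x72) -> 0x126
vd[1] add(0xe8,0x0d) -> 0xf5
vd[2] add(0x06,0xbf) -> 0xc5
vd[3] add(0x02,0x13) -> 0x15
vd[4] add(0x82,0x33) -> 0xb5
vd[5] add(0x68,0xb1) -> 0x119
vd[6] add(0xd2,0xab) -> 0x17d
vd[7] add(0x1e,0x29) -> 0x47
vd[8] add(0x8c,0xa2) -> 0x12e
vd[9] add(0xfb,0xb9) -> 0x1b4
vd[10] add(0xed,0xf1) -> 0x1de
vd[11] add(0xbb,0xec) -> 0x1a7
vd[12] add(0x46,0xcc) -> 0x112
vd[13] add(0x53,0x3d) -> 0x90
vd[14] add(0xb1,0x0a) -> 0xbb
vd[15] add(0xda,0xec) -> 0x1c6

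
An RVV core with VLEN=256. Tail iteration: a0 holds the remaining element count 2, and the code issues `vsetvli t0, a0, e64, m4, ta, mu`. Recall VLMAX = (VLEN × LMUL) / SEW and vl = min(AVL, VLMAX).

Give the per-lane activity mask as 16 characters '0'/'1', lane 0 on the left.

predicate = 1100000000000000

VLMAX = VLEN×LMUL/SEW = 256×4/64 = 16
vl ← min(2, 16) = 2
bits (lane 0 leftmost): 1100000000000000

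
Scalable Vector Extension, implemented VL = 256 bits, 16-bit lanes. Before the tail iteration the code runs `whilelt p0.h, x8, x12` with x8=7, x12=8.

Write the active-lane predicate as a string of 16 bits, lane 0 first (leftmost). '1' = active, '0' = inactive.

256-bit reg / 16-bit elem → 16 lanes
active while 7+j < 8, i.e. j ∈ [0,1) capped at 16 ⇒ 1
bits (lane 0 leftmost): 1000000000000000

predicate = 1000000000000000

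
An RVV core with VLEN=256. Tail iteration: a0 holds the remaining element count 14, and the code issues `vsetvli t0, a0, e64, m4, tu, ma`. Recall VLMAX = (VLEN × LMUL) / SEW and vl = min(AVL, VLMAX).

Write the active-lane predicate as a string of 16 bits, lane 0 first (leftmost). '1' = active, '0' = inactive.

predicate = 1111111111111100

VLMAX = VLEN×LMUL/SEW = 256×4/64 = 16
AVL=14 ≤ VLMAX=16, so vl = 14
bits (lane 0 leftmost): 1111111111111100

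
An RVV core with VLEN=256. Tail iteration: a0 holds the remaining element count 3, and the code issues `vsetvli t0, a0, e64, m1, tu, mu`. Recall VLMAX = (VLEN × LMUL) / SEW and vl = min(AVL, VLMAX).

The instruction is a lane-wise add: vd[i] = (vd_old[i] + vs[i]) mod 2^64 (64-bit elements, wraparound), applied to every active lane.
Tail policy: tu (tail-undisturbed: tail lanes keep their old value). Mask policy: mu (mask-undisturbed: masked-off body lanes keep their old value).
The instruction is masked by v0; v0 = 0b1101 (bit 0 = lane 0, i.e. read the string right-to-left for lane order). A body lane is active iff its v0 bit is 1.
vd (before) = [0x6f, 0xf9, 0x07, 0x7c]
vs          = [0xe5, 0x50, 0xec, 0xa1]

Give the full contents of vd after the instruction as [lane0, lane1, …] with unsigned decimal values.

lanes per group: 256·1/64 = 4
vl = min(AVL, VLMAX) = min(3, 4) = 3
lane  0: add(0x6f,0xe5) ⇒ 0x154
lane  1: mask-off/keep ⇒ 0xf9
lane  2: add(0x07,0xec) ⇒ 0xf3
lane  3: tail/keep ⇒ 0x7c

vd = [340, 249, 243, 124]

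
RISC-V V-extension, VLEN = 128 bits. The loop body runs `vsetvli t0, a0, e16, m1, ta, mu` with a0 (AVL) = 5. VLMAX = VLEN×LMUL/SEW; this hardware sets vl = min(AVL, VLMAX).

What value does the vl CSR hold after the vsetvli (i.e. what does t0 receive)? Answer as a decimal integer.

vl = 5

VLMAX = VLEN×LMUL/SEW = 128×1/16 = 8
vl = min(AVL, VLMAX) = min(5, 8) = 5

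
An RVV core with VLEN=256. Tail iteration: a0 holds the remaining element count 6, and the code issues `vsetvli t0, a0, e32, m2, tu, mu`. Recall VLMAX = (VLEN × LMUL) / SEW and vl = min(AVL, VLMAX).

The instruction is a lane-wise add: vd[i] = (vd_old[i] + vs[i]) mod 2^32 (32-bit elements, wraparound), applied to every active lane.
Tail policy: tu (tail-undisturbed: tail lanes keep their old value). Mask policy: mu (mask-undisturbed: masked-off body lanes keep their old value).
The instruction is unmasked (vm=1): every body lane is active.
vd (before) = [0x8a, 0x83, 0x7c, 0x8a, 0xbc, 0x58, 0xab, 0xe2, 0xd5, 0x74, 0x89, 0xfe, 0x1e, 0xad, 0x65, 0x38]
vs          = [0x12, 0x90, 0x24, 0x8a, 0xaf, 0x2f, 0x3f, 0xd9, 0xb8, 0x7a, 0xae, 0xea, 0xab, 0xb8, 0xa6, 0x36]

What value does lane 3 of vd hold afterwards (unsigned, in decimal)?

lanes per group: 256·2/32 = 16
AVL=6 ≤ VLMAX=16, so vl = 6
[0] add(0x8a,0x12) = 0x9c
[1] add(0x83,0x90) = 0x113
[2] add(0x7c,0x24) = 0xa0
[3] add(0x8a,0x8a) = 0x114
[4] add(0xbc,0xaf) = 0x16b
[5] add(0x58,0x2f) = 0x87
[6] tail/keep = 0xab
[7] tail/keep = 0xe2
[8] tail/keep = 0xd5
[9] tail/keep = 0x74
[10] tail/keep = 0x89
[11] tail/keep = 0xfe
[12] tail/keep = 0x1e
[13] tail/keep = 0xad
[14] tail/keep = 0x65
[15] tail/keep = 0x38

vd[3] = 276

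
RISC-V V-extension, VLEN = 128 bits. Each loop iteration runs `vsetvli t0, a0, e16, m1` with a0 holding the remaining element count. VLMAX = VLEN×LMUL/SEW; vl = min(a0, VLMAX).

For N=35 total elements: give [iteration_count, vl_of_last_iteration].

VLMAX = VLEN×LMUL/SEW = 128×1/16 = 8
35 elements at 8/iter → 5 passes, remainder 3 on the last

[iterations, last_vl] = [5, 3]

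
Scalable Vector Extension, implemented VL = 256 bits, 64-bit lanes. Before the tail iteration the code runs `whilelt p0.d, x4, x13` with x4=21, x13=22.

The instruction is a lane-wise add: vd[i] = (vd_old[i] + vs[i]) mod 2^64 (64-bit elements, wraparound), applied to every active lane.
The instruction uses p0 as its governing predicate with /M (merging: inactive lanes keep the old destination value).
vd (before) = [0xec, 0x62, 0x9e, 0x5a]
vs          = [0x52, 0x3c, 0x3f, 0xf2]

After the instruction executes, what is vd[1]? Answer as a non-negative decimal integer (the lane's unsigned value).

vd[1] = 98

256-bit reg / 64-bit elem → 4 lanes
active while 21+j < 22, i.e. j ∈ [0,1) capped at 4 ⇒ 1
lane  0: add(0xec,0x52) ⇒ 0x13e
lane  1: tail/keep ⇒ 0x62
lane  2: tail/keep ⇒ 0x9e
lane  3: tail/keep ⇒ 0x5a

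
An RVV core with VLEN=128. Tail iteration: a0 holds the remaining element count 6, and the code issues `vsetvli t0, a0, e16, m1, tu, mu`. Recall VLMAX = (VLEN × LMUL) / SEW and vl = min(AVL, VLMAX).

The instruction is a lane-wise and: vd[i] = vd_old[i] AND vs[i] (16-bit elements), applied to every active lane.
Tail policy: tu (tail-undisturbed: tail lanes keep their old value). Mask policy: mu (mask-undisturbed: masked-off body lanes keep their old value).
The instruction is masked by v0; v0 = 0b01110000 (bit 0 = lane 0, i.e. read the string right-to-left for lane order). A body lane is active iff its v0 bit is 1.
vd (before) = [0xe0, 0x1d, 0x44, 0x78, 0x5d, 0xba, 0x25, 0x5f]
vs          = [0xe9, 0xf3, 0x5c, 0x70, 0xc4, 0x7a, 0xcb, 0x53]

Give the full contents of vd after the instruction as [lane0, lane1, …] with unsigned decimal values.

vd = [224, 29, 68, 120, 68, 58, 37, 95]

VLMAX = VLEN×LMUL/SEW = 128×1/16 = 8
AVL=6 ≤ VLMAX=8, so vl = 6
lane  0: mask-off/keep ⇒ 0xe0
lane  1: mask-off/keep ⇒ 0x1d
lane  2: mask-off/keep ⇒ 0x44
lane  3: mask-off/keep ⇒ 0x78
lane  4: and(0x5d,0xc4) ⇒ 0x44
lane  5: and(0xba,0x7a) ⇒ 0x3a
lane  6: tail/keep ⇒ 0x25
lane  7: tail/keep ⇒ 0x5f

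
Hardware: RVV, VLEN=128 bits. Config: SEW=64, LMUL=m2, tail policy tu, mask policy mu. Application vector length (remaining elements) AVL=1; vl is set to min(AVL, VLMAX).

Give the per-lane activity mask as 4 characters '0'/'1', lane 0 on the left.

lanes per group: 128·2/64 = 4
vl ← min(1, 4) = 1
bits (lane 0 leftmost): 1000

predicate = 1000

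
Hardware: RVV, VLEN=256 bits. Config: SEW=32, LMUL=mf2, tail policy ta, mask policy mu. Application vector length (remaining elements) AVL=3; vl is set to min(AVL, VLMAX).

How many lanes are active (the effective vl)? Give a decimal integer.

VLMAX = (256 × 1/2) / 32 = 4 lanes
AVL=3 ≤ VLMAX=4, so vl = 3

vl = 3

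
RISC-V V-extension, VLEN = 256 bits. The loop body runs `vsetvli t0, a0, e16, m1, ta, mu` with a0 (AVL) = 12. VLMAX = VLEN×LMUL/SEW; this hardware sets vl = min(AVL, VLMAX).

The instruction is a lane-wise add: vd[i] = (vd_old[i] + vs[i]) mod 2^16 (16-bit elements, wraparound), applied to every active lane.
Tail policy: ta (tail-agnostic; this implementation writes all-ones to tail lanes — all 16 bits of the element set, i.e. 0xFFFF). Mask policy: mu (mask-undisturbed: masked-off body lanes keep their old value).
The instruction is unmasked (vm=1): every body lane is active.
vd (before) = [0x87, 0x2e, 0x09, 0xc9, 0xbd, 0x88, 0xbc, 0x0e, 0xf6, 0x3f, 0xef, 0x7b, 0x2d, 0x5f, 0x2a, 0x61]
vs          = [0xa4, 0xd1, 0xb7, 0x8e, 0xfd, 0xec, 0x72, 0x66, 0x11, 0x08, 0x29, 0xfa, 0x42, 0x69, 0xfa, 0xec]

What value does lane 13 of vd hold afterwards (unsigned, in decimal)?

lanes per group: 256·1/16 = 16
AVL=12 ≤ VLMAX=16, so vl = 12
  i=0: add(0x87,0xa4) → 299
  i=1: add(0x2e,0xd1) → 255
  i=2: add(0x09,0xb7) → 192
  i=3: add(0xc9,0x8e) → 343
  i=4: add(0xbd,0xfd) → 442
  i=5: add(0x88,0xec) → 372
  i=6: add(0xbc,0x72) → 302
  i=7: add(0x0e,0x66) → 116
  i=8: add(0xf6,0x11) → 263
  i=9: add(0x3f,0x08) → 71
  i=10: add(0xef,0x29) → 280
  i=11: add(0x7b,0xfa) → 373
  i=12: tail/ones → 65535
  i=13: tail/ones → 65535
  i=14: tail/ones → 65535
  i=15: tail/ones → 65535

vd[13] = 65535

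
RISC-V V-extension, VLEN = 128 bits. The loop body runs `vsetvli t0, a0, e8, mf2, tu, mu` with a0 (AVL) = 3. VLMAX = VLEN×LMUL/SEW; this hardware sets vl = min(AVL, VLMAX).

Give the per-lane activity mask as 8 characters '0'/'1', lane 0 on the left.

VLMAX = (128 × 1/2) / 8 = 8 lanes
vl = min(AVL, VLMAX) = min(3, 8) = 3
bits (lane 0 leftmost): 11100000

predicate = 11100000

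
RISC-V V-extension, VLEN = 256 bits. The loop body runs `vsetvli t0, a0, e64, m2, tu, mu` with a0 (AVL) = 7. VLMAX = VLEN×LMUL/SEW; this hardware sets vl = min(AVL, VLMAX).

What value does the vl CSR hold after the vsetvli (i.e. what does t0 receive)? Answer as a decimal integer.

lanes per group: 256·2/64 = 8
vl = min(AVL, VLMAX) = min(7, 8) = 7

vl = 7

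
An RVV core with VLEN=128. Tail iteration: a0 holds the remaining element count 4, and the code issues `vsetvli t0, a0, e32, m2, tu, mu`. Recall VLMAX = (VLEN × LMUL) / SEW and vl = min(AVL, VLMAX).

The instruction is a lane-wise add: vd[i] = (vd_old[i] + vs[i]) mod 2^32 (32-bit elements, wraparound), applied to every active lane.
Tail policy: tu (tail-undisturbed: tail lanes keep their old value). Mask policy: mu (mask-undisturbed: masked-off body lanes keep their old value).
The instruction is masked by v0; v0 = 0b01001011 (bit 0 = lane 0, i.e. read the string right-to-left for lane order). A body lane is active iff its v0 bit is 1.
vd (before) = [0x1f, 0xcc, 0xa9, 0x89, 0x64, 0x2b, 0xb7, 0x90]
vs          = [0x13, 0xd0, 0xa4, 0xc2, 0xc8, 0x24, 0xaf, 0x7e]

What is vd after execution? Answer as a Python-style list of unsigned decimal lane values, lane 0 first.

vd = [50, 412, 169, 331, 100, 43, 183, 144]

VLMAX = VLEN×LMUL/SEW = 128×2/32 = 8
vl = min(AVL, VLMAX) = min(4, 8) = 4
  i=0: add(0x1f,0x13) → 50
  i=1: add(0xcc,0xd0) → 412
  i=2: mask-off/keep → 169
  i=3: add(0x89,0xc2) → 331
  i=4: tail/keep → 100
  i=5: tail/keep → 43
  i=6: tail/keep → 183
  i=7: tail/keep → 144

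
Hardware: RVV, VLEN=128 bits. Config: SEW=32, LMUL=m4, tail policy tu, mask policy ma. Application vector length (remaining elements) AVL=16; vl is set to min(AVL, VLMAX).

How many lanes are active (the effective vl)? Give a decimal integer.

vl = 16

VLMAX = (128 × 4) / 32 = 16 lanes
vl ← min(16, 16) = 16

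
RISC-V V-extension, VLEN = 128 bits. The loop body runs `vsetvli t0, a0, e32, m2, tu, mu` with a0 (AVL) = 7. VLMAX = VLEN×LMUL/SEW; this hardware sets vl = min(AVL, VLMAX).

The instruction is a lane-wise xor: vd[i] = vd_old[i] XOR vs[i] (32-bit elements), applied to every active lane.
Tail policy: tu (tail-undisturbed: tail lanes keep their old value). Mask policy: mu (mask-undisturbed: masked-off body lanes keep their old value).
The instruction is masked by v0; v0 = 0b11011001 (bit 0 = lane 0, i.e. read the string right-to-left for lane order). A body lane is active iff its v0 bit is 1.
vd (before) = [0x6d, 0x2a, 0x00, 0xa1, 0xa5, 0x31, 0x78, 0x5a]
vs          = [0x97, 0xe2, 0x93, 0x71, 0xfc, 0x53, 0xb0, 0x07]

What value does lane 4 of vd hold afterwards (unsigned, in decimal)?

VLMAX = (128 × 2) / 32 = 8 lanes
AVL=7 ≤ VLMAX=8, so vl = 7
  i=0: xor(0x6d,0x97) → 250
  i=1: mask-off/keep → 42
  i=2: mask-off/keep → 0
  i=3: xor(0xa1,0x71) → 208
  i=4: xor(0xa5,0xfc) → 89
  i=5: mask-off/keep → 49
  i=6: xor(0x78,0xb0) → 200
  i=7: tail/keep → 90

vd[4] = 89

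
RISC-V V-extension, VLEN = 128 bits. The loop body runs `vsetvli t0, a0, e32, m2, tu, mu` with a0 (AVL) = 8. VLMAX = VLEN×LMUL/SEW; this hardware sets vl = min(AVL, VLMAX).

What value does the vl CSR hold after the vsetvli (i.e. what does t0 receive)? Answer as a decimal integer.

vl = 8

VLMAX = (128 × 2) / 32 = 8 lanes
AVL=8 ≤ VLMAX=8, so vl = 8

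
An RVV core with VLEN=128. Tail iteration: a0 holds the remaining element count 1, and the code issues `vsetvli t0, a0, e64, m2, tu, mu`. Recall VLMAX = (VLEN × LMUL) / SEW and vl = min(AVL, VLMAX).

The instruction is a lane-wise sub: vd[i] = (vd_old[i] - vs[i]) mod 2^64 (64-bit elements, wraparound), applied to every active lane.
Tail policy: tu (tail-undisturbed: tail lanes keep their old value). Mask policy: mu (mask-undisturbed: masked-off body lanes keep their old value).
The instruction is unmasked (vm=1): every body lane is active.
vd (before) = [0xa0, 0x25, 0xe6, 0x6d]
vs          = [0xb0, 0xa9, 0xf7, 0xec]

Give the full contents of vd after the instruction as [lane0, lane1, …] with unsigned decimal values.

VLMAX = (128 × 2) / 64 = 4 lanes
vl = min(AVL, VLMAX) = min(1, 4) = 1
vd[0] sub(0xa0,0xb0) -> 0xfffffffffffffff0
vd[1] tail/keep -> 0x25
vd[2] tail/keep -> 0xe6
vd[3] tail/keep -> 0x6d

vd = [18446744073709551600, 37, 230, 109]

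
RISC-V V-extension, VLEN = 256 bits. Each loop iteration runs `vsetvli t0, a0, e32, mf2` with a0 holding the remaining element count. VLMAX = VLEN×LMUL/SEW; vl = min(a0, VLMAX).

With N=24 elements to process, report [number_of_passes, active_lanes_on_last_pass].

[iterations, last_vl] = [6, 4]

VLMAX = VLEN×LMUL/SEW = 256×1/2/32 = 4
N=24: ⌈24/4⌉ = 6 iters; last vl = 24 − 5×4 = 4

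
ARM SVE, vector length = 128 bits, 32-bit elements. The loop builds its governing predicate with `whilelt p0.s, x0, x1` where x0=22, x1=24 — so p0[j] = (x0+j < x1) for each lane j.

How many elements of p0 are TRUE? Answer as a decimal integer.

vl = 2

lane count: 128 div 32 = 4
whilelt: lane j active iff 22+j < 24 → j < 2 → 2 active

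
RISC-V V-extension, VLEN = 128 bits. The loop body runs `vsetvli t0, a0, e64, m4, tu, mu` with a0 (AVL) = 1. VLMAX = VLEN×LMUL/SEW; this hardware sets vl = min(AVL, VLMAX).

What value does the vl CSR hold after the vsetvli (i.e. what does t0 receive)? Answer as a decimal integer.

lanes per group: 128·4/64 = 8
AVL=1 ≤ VLMAX=8, so vl = 1

vl = 1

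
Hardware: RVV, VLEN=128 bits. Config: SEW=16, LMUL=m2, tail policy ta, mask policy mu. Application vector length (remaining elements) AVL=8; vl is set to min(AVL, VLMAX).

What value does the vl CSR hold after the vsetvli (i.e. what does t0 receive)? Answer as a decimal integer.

VLMAX = VLEN×LMUL/SEW = 128×2/16 = 16
vl ← min(8, 16) = 8

vl = 8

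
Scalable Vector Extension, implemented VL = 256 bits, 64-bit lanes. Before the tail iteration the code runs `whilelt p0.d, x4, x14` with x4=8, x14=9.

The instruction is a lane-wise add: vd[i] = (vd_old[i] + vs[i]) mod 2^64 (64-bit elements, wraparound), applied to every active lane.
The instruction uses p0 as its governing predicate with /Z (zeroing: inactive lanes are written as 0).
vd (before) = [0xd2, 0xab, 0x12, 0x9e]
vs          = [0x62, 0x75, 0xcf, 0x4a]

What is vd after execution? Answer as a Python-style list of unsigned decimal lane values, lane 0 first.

vd = [308, 0, 0, 0]

256-bit reg / 64-bit elem → 4 lanes
active while 8+j < 9, i.e. j ∈ [0,1) capped at 4 ⇒ 1
  i=0: add(0xd2,0x62) → 308
  i=1: tail/zero → 0
  i=2: tail/zero → 0
  i=3: tail/zero → 0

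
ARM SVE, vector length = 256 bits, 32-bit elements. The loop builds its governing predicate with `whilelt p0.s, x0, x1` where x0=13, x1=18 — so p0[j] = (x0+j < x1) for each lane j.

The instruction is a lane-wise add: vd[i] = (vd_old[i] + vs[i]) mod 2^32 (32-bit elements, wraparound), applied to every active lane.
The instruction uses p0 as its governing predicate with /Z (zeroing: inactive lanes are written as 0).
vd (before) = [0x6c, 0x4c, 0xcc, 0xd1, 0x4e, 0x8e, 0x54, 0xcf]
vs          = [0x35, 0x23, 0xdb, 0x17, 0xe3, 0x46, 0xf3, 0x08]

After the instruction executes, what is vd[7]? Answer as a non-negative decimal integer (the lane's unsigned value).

register lanes = 256/32 = 8
active while 13+j < 18, i.e. j ∈ [0,5) capped at 8 ⇒ 5
lane  0: add(0x6c,0x35) ⇒ 0xa1
lane  1: add(0x4c,0x23) ⇒ 0x6f
lane  2: add(0xcc,0xdb) ⇒ 0x1a7
lane  3: add(0xd1,0x17) ⇒ 0xe8
lane  4: add(0x4e,0xe3) ⇒ 0x131
lane  5: tail/zero ⇒ 0x00
lane  6: tail/zero ⇒ 0x00
lane  7: tail/zero ⇒ 0x00

vd[7] = 0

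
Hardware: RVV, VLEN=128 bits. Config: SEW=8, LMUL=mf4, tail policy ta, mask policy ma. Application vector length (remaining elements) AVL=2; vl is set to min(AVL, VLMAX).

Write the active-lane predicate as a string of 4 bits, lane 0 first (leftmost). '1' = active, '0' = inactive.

lanes per group: 128·1/4/8 = 4
AVL=2 ≤ VLMAX=4, so vl = 2
bits (lane 0 leftmost): 1100

predicate = 1100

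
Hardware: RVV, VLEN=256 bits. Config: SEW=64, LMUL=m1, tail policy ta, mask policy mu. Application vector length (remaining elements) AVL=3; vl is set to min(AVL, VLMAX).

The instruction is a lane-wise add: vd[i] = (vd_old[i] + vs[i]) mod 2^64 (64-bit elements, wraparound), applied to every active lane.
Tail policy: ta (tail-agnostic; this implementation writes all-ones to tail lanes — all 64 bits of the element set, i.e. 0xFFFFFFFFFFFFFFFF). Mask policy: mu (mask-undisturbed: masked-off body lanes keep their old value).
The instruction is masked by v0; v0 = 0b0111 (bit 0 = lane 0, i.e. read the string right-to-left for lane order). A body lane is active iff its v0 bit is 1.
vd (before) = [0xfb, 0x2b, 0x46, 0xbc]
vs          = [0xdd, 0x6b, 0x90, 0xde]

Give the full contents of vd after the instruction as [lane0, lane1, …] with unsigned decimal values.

VLMAX = (256 × 1) / 64 = 4 lanes
vl ← min(3, 4) = 3
lane  0: add(0xfb,0xdd) ⇒ 0x1d8
lane  1: add(0x2b,0x6b) ⇒ 0x96
lane  2: add(0x46,0x90) ⇒ 0xd6
lane  3: tail/ones ⇒ 0xffffffffffffffff

vd = [472, 150, 214, 18446744073709551615]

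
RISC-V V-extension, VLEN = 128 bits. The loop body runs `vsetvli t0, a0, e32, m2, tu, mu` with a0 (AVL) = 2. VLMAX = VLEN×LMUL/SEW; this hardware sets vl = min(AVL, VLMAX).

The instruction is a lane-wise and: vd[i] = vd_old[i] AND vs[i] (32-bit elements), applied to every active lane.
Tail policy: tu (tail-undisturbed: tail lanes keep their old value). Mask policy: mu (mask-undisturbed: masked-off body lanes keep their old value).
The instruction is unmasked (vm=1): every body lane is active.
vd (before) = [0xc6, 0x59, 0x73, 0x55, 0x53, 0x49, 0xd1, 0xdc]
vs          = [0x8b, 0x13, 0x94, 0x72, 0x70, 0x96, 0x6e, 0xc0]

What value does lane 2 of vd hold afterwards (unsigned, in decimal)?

VLMAX = VLEN×LMUL/SEW = 128×2/32 = 8
AVL=2 ≤ VLMAX=8, so vl = 2
[0] and(0xc6,0x8b) = 0x82
[1] and(0x59,0x13) = 0x11
[2] tail/keep = 0x73
[3] tail/keep = 0x55
[4] tail/keep = 0x53
[5] tail/keep = 0x49
[6] tail/keep = 0xd1
[7] tail/keep = 0xdc

vd[2] = 115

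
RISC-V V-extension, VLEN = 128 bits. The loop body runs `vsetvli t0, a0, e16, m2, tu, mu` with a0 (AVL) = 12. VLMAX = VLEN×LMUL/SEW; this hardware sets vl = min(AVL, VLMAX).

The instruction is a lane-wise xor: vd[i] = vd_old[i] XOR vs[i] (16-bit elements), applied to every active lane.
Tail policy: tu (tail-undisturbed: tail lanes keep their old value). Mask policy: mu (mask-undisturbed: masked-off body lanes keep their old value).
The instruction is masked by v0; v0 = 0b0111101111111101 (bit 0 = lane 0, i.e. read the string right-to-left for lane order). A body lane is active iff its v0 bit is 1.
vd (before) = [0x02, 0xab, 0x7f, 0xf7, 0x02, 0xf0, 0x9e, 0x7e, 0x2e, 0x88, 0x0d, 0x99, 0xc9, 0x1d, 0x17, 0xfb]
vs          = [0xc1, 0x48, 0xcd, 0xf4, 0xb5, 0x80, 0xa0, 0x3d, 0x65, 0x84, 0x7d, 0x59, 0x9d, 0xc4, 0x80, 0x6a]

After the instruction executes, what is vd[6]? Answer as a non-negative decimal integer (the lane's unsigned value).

vd[6] = 62

VLMAX = (128 × 2) / 16 = 16 lanes
vl = min(AVL, VLMAX) = min(12, 16) = 12
vd[0] xor(0x02,0xc1) -> 0xc3
vd[1] mask-off/keep -> 0xab
vd[2] xor(0x7f,0xcd) -> 0xb2
vd[3] xor(0xf7,0xf4) -> 0x03
vd[4] xor(0x02,0xb5) -> 0xb7
vd[5] xor(0xf0,0x80) -> 0x70
vd[6] xor(0x9e,0xa0) -> 0x3e
vd[7] xor(0x7e,0x3d) -> 0x43
vd[8] xor(0x2e,0x65) -> 0x4b
vd[9] xor(0x88,0x84) -> 0x0c
vd[10] mask-off/keep -> 0x0d
vd[11] xor(0x99,0x59) -> 0xc0
vd[12] tail/keep -> 0xc9
vd[13] tail/keep -> 0x1d
vd[14] tail/keep -> 0x17
vd[15] tail/keep -> 0xfb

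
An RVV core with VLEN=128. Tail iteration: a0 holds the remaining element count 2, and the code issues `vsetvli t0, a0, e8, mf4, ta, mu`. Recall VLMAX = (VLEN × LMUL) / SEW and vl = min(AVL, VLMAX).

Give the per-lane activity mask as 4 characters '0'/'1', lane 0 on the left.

lanes per group: 128·1/4/8 = 4
vl ← min(2, 4) = 2
bits (lane 0 leftmost): 1100

predicate = 1100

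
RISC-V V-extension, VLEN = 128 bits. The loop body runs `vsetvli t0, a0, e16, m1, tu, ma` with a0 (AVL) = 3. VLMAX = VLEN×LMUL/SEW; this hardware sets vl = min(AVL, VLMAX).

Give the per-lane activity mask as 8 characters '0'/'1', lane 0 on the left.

predicate = 11100000

VLMAX = (128 × 1) / 16 = 8 lanes
AVL=3 ≤ VLMAX=8, so vl = 3
bits (lane 0 leftmost): 11100000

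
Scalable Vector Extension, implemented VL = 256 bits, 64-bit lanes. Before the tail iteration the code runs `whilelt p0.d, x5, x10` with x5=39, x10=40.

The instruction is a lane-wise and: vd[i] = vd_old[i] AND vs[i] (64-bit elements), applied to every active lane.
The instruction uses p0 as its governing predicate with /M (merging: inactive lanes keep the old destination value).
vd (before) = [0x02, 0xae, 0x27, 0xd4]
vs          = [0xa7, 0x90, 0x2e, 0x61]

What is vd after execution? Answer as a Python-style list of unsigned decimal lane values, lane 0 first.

vd = [2, 174, 39, 212]

256-bit reg / 64-bit elem → 4 lanes
p0[j] = (39+j < 40); true for j=0..0 → 1 lanes set
lane  0: and(0x02,0xa7) ⇒ 0x02
lane  1: tail/keep ⇒ 0xae
lane  2: tail/keep ⇒ 0x27
lane  3: tail/keep ⇒ 0xd4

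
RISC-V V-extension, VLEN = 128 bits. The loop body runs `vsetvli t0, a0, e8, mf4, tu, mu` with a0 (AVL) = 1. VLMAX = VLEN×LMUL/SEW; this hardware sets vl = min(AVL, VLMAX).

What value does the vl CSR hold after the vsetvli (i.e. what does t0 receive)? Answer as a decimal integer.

vl = 1

VLMAX = (128 × 1/4) / 8 = 4 lanes
vl ← min(1, 4) = 1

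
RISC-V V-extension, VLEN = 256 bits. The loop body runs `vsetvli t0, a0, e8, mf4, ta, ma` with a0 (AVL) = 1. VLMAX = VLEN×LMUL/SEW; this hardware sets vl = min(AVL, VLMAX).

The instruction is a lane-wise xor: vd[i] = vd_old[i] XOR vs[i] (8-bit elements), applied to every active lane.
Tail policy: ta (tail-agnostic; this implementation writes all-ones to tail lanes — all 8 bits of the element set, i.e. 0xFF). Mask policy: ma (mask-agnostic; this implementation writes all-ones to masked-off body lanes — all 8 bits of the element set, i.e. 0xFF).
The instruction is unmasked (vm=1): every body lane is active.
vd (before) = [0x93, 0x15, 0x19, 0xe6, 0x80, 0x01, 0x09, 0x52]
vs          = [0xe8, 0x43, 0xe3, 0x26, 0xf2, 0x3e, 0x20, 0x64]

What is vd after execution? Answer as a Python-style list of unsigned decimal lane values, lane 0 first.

vd = [123, 255, 255, 255, 255, 255, 255, 255]

VLMAX = (256 × 1/4) / 8 = 8 lanes
vl = min(AVL, VLMAX) = min(1, 8) = 1
[0] xor(0x93,0xe8) = 0x7b
[1] tail/ones = 0xff
[2] tail/ones = 0xff
[3] tail/ones = 0xff
[4] tail/ones = 0xff
[5] tail/ones = 0xff
[6] tail/ones = 0xff
[7] tail/ones = 0xff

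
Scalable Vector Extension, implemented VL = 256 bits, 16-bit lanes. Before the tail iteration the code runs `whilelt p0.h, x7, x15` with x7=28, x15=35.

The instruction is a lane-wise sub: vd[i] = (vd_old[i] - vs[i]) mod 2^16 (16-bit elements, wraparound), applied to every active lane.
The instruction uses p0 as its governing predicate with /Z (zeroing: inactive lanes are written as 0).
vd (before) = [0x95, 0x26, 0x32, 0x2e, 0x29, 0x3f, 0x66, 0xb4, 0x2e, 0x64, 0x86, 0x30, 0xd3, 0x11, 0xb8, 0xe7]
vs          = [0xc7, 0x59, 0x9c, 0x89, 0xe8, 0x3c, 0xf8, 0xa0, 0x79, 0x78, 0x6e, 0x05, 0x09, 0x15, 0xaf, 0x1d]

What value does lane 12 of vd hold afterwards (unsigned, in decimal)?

vd[12] = 0

lane count: 256 div 16 = 16
p0[j] = (28+j < 35); true for j=0..6 → 7 lanes set
[0] sub(0x95,0xc7) = 0xffce
[1] sub(0x26,0x59) = 0xffcd
[2] sub(0x32,0x9c) = 0xff96
[3] sub(0x2e,0x89) = 0xffa5
[4] sub(0x29,0xe8) = 0xff41
[5] sub(0x3f,0x3c) = 0x03
[6] sub(0x66,0xf8) = 0xff6e
[7] tail/zero = 0x00
[8] tail/zero = 0x00
[9] tail/zero = 0x00
[10] tail/zero = 0x00
[11] tail/zero = 0x00
[12] tail/zero = 0x00
[13] tail/zero = 0x00
[14] tail/zero = 0x00
[15] tail/zero = 0x00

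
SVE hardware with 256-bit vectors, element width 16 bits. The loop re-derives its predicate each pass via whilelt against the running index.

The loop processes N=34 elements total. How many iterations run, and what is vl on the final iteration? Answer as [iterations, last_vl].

[iterations, last_vl] = [3, 2]

register lanes = 256/16 = 16
N=34: ⌈34/16⌉ = 3 iters; last vl = 34 − 2×16 = 2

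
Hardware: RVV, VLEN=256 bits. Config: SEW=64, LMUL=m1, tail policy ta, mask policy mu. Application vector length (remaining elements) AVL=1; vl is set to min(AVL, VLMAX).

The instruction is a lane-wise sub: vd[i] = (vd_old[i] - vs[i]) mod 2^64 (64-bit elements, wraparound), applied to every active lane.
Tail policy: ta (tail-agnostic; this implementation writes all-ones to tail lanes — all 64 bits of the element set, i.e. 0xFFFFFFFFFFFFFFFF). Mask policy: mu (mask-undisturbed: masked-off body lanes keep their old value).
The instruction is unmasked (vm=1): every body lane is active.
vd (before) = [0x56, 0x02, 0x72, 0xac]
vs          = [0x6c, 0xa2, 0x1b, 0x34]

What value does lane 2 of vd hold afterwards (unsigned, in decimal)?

lanes per group: 256·1/64 = 4
AVL=1 ≤ VLMAX=4, so vl = 1
lane  0: sub(0x56,0x6c) ⇒ 0xffffffffffffffea
lane  1: tail/ones ⇒ 0xffffffffffffffff
lane  2: tail/ones ⇒ 0xffffffffffffffff
lane  3: tail/ones ⇒ 0xffffffffffffffff

vd[2] = 18446744073709551615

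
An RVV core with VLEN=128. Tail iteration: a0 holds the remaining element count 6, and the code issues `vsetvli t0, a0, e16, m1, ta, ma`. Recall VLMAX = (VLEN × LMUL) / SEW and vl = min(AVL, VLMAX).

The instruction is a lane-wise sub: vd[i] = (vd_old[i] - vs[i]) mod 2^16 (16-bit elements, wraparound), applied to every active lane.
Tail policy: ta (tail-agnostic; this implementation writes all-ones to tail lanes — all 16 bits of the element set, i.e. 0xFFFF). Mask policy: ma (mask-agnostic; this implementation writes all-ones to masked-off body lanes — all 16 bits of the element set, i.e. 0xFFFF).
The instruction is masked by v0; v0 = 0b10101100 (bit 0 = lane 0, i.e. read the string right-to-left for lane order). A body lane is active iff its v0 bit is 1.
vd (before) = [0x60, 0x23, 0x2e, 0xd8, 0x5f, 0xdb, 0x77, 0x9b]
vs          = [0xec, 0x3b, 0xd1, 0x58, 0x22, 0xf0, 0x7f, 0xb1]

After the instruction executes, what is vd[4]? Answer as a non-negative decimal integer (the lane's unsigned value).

VLMAX = VLEN×LMUL/SEW = 128×1/16 = 8
AVL=6 ≤ VLMAX=8, so vl = 6
vd[0] mask-off/ones -> 0xffff
vd[1] mask-off/ones -> 0xffff
vd[2] sub(0x2e,0xd1) -> 0xff5d
vd[3] sub(0xd8,0x58) -> 0x80
vd[4] mask-off/ones -> 0xffff
vd[5] sub(0xdb,0xf0) -> 0xffeb
vd[6] tail/ones -> 0xffff
vd[7] tail/ones -> 0xffff

vd[4] = 65535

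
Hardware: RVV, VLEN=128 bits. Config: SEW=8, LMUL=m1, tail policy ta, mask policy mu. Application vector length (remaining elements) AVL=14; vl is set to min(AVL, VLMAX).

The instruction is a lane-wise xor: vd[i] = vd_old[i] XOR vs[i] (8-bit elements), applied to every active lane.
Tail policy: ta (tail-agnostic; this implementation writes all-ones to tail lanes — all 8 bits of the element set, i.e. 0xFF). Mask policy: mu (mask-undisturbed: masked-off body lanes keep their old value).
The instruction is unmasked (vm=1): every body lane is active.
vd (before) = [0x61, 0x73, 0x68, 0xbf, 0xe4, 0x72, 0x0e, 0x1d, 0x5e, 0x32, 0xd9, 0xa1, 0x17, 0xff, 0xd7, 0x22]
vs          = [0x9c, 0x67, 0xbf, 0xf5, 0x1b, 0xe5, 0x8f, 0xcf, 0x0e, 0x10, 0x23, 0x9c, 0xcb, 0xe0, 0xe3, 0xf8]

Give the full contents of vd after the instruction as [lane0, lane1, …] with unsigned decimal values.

vd = [253, 20, 215, 74, 255, 151, 129, 210, 80, 34, 250, 61, 220, 31, 255, 255]

lanes per group: 128·1/8 = 16
AVL=14 ≤ VLMAX=16, so vl = 14
lane  0: xor(0x61,0x9c) ⇒ 0xfd
lane  1: xor(0x73,0x67) ⇒ 0x14
lane  2: xor(0x68,0xbf) ⇒ 0xd7
lane  3: xor(0xbf,0xf5) ⇒ 0x4a
lane  4: xor(0xe4,0x1b) ⇒ 0xff
lane  5: xor(0x72,0xe5) ⇒ 0x97
lane  6: xor(0x0e,0x8f) ⇒ 0x81
lane  7: xor(0x1d,0xcf) ⇒ 0xd2
lane  8: xor(0x5e,0x0e) ⇒ 0x50
lane  9: xor(0x32,0x10) ⇒ 0x22
lane 10: xor(0xd9,0x23) ⇒ 0xfa
lane 11: xor(0xa1,0x9c) ⇒ 0x3d
lane 12: xor(0x17,0xcb) ⇒ 0xdc
lane 13: xor(0xff,0xe0) ⇒ 0x1f
lane 14: tail/ones ⇒ 0xff
lane 15: tail/ones ⇒ 0xff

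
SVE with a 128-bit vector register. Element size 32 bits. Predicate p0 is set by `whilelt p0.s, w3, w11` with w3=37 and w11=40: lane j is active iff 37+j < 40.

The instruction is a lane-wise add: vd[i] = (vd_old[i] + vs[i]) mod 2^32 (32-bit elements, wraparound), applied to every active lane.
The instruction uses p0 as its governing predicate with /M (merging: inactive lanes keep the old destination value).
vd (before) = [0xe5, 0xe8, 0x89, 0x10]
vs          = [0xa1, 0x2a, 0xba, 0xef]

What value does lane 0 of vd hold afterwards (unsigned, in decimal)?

lane count: 128 div 32 = 4
active while 37+j < 40, i.e. j ∈ [0,3) capped at 4 ⇒ 3
[0] add(0xe5,0xa1) = 0x186
[1] add(0xe8,0x2a) = 0x112
[2] add(0x89,0xba) = 0x143
[3] tail/keep = 0x10

vd[0] = 390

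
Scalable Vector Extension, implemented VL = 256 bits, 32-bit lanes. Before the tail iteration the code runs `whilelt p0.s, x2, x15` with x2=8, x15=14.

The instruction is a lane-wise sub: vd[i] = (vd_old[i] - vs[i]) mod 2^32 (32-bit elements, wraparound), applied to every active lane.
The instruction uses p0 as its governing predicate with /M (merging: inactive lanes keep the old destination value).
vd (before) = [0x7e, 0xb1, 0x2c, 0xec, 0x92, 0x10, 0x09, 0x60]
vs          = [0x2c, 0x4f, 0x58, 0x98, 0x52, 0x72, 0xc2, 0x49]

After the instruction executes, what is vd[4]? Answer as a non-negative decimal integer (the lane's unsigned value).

lane count: 256 div 32 = 8
active while 8+j < 14, i.e. j ∈ [0,6) capped at 8 ⇒ 6
vd[0] sub(0x7e,0x2c) -> 0x52
vd[1] sub(0xb1,0x4f) -> 0x62
vd[2] sub(0x2c,0x58) -> 0xffffffd4
vd[3] sub(0xec,0x98) -> 0x54
vd[4] sub(0x92,0x52) -> 0x40
vd[5] sub(0x10,0x72) -> 0xffffff9e
vd[6] tail/keep -> 0x09
vd[7] tail/keep -> 0x60

vd[4] = 64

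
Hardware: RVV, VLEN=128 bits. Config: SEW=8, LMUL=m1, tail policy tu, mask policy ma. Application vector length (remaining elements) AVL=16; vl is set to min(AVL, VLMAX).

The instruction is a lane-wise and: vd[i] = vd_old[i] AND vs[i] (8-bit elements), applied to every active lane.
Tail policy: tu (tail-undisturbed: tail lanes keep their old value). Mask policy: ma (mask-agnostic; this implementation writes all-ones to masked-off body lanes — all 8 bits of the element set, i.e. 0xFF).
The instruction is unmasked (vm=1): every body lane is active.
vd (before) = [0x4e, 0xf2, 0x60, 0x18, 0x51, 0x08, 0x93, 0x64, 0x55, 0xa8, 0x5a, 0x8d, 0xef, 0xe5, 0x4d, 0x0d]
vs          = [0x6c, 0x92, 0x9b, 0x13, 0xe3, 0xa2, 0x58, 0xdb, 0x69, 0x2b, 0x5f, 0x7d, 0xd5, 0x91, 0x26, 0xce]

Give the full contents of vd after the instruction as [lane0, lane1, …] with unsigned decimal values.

VLMAX = VLEN×LMUL/SEW = 128×1/8 = 16
vl = min(AVL, VLMAX) = min(16, 16) = 16
lane  0: and(0x4e,0x6c) ⇒ 0x4c
lane  1: and(0xf2,0x92) ⇒ 0x92
lane  2: and(0x60,0x9b) ⇒ 0x00
lane  3: and(0x18,0x13) ⇒ 0x10
lane  4: and(0x51,0xe3) ⇒ 0x41
lane  5: and(0x08,0xa2) ⇒ 0x00
lane  6: and(0x93,0x58) ⇒ 0x10
lane  7: and(0x64,0xdb) ⇒ 0x40
lane  8: and(0x55,0x69) ⇒ 0x41
lane  9: and(0xa8,0x2b) ⇒ 0x28
lane 10: and(0x5a,0x5f) ⇒ 0x5a
lane 11: and(0x8d,0x7d) ⇒ 0x0d
lane 12: and(0xef,0xd5) ⇒ 0xc5
lane 13: and(0xe5,0x91) ⇒ 0x81
lane 14: and(0x4d,0x26) ⇒ 0x04
lane 15: and(0x0d,0xce) ⇒ 0x0c

vd = [76, 146, 0, 16, 65, 0, 16, 64, 65, 40, 90, 13, 197, 129, 4, 12]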